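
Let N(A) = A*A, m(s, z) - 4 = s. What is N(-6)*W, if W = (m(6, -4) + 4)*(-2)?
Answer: -1008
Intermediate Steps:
m(s, z) = 4 + s
W = -28 (W = ((4 + 6) + 4)*(-2) = (10 + 4)*(-2) = 14*(-2) = -28)
N(A) = A²
N(-6)*W = (-6)²*(-28) = 36*(-28) = -1008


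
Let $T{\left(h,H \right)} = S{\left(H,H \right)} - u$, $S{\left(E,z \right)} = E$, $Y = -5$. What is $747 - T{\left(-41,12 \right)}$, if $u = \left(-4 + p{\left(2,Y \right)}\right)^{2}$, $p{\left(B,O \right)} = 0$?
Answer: $751$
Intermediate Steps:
$u = 16$ ($u = \left(-4 + 0\right)^{2} = \left(-4\right)^{2} = 16$)
$T{\left(h,H \right)} = -16 + H$ ($T{\left(h,H \right)} = H - 16 = -16 + H$)
$747 - T{\left(-41,12 \right)} = 747 - \left(-16 + 12\right) = 747 - -4 = 747 + 4 = 751$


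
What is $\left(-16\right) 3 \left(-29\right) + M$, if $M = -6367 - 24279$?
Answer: $-29254$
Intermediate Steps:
$M = -30646$ ($M = -6367 - 24279 = -30646$)
$\left(-16\right) 3 \left(-29\right) + M = \left(-16\right) 3 \left(-29\right) - 30646 = \left(-48\right) \left(-29\right) - 30646 = 1392 - 30646 = -29254$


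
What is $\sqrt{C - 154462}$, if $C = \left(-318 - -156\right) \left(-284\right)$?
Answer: $i \sqrt{108454} \approx 329.32 i$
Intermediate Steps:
$C = 46008$ ($C = \left(-318 + 156\right) \left(-284\right) = \left(-162\right) \left(-284\right) = 46008$)
$\sqrt{C - 154462} = \sqrt{46008 - 154462} = \sqrt{-108454} = i \sqrt{108454}$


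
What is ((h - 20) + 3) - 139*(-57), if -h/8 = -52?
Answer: 8322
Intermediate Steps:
h = 416 (h = -8*(-52) = 416)
((h - 20) + 3) - 139*(-57) = ((416 - 20) + 3) - 139*(-57) = (396 + 3) + 7923 = 399 + 7923 = 8322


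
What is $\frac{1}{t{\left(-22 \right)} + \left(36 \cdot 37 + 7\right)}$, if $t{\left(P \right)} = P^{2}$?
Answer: $\frac{1}{1823} \approx 0.00054855$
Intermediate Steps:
$\frac{1}{t{\left(-22 \right)} + \left(36 \cdot 37 + 7\right)} = \frac{1}{\left(-22\right)^{2} + \left(36 \cdot 37 + 7\right)} = \frac{1}{484 + \left(1332 + 7\right)} = \frac{1}{484 + 1339} = \frac{1}{1823}$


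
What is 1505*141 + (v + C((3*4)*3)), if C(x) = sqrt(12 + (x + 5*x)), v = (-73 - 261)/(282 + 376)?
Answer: 69815278/329 + 2*sqrt(57) ≈ 2.1222e+5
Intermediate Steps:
v = -167/329 (v = -334/658 = -334*1/658 = -167/329 ≈ -0.50760)
C(x) = sqrt(12 + 6*x)
1505*141 + (v + C((3*4)*3)) = 1505*141 + (-167/329 + sqrt(12 + 6*((3*4)*3))) = 212205 + (-167/329 + sqrt(12 + 6*(12*3))) = 212205 + (-167/329 + sqrt(12 + 6*36)) = 212205 + (-167/329 + sqrt(12 + 216)) = 212205 + (-167/329 + sqrt(228)) = 212205 + (-167/329 + 2*sqrt(57)) = 69815278/329 + 2*sqrt(57)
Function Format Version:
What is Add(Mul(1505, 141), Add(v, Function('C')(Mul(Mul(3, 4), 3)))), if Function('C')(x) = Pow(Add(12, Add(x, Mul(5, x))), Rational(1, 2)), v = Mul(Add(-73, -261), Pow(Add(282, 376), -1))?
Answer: Add(Rational(69815278, 329), Mul(2, Pow(57, Rational(1, 2)))) ≈ 2.1222e+5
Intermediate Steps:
v = Rational(-167, 329) (v = Mul(-334, Pow(658, -1)) = Mul(-334, Rational(1, 658)) = Rational(-167, 329) ≈ -0.50760)
Function('C')(x) = Pow(Add(12, Mul(6, x)), Rational(1, 2))
Add(Mul(1505, 141), Add(v, Function('C')(Mul(Mul(3, 4), 3)))) = Add(Mul(1505, 141), Add(Rational(-167, 329), Pow(Add(12, Mul(6, Mul(Mul(3, 4), 3))), Rational(1, 2)))) = Add(212205, Add(Rational(-167, 329), Pow(Add(12, Mul(6, Mul(12, 3))), Rational(1, 2)))) = Add(212205, Add(Rational(-167, 329), Pow(Add(12, Mul(6, 36)), Rational(1, 2)))) = Add(212205, Add(Rational(-167, 329), Pow(Add(12, 216), Rational(1, 2)))) = Add(212205, Add(Rational(-167, 329), Pow(228, Rational(1, 2)))) = Add(212205, Add(Rational(-167, 329), Mul(2, Pow(57, Rational(1, 2))))) = Add(Rational(69815278, 329), Mul(2, Pow(57, Rational(1, 2))))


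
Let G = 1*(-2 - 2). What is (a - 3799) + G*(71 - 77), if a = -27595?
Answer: -31370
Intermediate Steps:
G = -4 (G = 1*(-4) = -4)
(a - 3799) + G*(71 - 77) = (-27595 - 3799) - 4*(71 - 77) = -31394 - 4*(-6) = -31394 + 24 = -31370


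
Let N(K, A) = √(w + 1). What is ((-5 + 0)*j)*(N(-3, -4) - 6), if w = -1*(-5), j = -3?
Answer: -90 + 15*√6 ≈ -53.258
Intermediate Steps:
w = 5
N(K, A) = √6 (N(K, A) = √(5 + 1) = √6)
((-5 + 0)*j)*(N(-3, -4) - 6) = ((-5 + 0)*(-3))*(√6 - 6) = (-5*(-3))*(-6 + √6) = 15*(-6 + √6) = -90 + 15*√6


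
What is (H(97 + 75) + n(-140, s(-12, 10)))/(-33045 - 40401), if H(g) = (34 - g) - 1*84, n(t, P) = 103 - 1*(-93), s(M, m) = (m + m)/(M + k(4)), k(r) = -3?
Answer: 13/36723 ≈ 0.00035400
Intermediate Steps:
s(M, m) = 2*m/(-3 + M) (s(M, m) = (m + m)/(M - 3) = (2*m)/(-3 + M) = 2*m/(-3 + M))
n(t, P) = 196 (n(t, P) = 103 + 93 = 196)
H(g) = -50 - g (H(g) = (34 - g) - 84 = -50 - g)
(H(97 + 75) + n(-140, s(-12, 10)))/(-33045 - 40401) = ((-50 - (97 + 75)) + 196)/(-33045 - 40401) = ((-50 - 1*172) + 196)/(-73446) = ((-50 - 172) + 196)*(-1/73446) = (-222 + 196)*(-1/73446) = -26*(-1/73446) = 13/36723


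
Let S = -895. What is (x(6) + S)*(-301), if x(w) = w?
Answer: 267589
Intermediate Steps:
(x(6) + S)*(-301) = (6 - 895)*(-301) = -889*(-301) = 267589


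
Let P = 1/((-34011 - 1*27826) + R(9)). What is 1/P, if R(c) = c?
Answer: -61828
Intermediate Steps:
P = -1/61828 (P = 1/((-34011 - 1*27826) + 9) = 1/((-34011 - 27826) + 9) = 1/(-61837 + 9) = 1/(-61828) = -1/61828 ≈ -1.6174e-5)
1/P = 1/(-1/61828) = -61828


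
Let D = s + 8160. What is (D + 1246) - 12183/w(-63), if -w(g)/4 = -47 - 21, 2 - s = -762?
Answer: 2754057/272 ≈ 10125.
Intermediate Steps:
s = 764 (s = 2 - 1*(-762) = 2 + 762 = 764)
w(g) = 272 (w(g) = -4*(-47 - 21) = -4*(-68) = 272)
D = 8924 (D = 764 + 8160 = 8924)
(D + 1246) - 12183/w(-63) = (8924 + 1246) - 12183/272 = 10170 - 12183*1/272 = 10170 - 12183/272 = 2754057/272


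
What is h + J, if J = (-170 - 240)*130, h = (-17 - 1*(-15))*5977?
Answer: -65254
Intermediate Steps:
h = -11954 (h = (-17 + 15)*5977 = -2*5977 = -11954)
J = -53300 (J = -410*130 = -53300)
h + J = -11954 - 53300 = -65254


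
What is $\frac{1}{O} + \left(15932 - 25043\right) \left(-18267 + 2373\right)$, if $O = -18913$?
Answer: $\frac{2738795955641}{18913} \approx 1.4481 \cdot 10^{8}$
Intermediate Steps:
$\frac{1}{O} + \left(15932 - 25043\right) \left(-18267 + 2373\right) = \frac{1}{-18913} + \left(15932 - 25043\right) \left(-18267 + 2373\right) = - \frac{1}{18913} - -144810234 = - \frac{1}{18913} + 144810234 = \frac{2738795955641}{18913}$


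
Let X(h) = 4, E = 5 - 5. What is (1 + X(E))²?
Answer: 25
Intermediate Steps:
E = 0
(1 + X(E))² = (1 + 4)² = 5² = 25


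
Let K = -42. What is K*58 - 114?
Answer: -2550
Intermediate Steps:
K*58 - 114 = -42*58 - 114 = -2436 - 114 = -2550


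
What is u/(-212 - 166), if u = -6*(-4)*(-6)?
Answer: 8/21 ≈ 0.38095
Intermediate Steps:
u = -144 (u = 24*(-6) = -144)
u/(-212 - 166) = -144/(-212 - 166) = -144/(-378) = -1/378*(-144) = 8/21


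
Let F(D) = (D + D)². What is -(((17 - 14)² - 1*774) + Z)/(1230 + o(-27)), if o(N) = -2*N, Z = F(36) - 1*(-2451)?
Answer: -1145/214 ≈ -5.3505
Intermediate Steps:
F(D) = 4*D² (F(D) = (2*D)² = 4*D²)
Z = 7635 (Z = 4*36² - 1*(-2451) = 4*1296 + 2451 = 5184 + 2451 = 7635)
-(((17 - 14)² - 1*774) + Z)/(1230 + o(-27)) = -(((17 - 14)² - 1*774) + 7635)/(1230 - 2*(-27)) = -((3² - 774) + 7635)/(1230 + 54) = -((9 - 774) + 7635)/1284 = -(-765 + 7635)/1284 = -6870/1284 = -1*1145/214 = -1145/214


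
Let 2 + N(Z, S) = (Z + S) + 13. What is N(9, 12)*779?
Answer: 24928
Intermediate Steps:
N(Z, S) = 11 + S + Z (N(Z, S) = -2 + ((Z + S) + 13) = -2 + ((S + Z) + 13) = -2 + (13 + S + Z) = 11 + S + Z)
N(9, 12)*779 = (11 + 12 + 9)*779 = 32*779 = 24928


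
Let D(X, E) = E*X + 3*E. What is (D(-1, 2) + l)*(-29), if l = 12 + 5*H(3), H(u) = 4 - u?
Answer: -609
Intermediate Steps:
D(X, E) = 3*E + E*X
l = 17 (l = 12 + 5*(4 - 1*3) = 12 + 5*(4 - 3) = 12 + 5*1 = 12 + 5 = 17)
(D(-1, 2) + l)*(-29) = (2*(3 - 1) + 17)*(-29) = (2*2 + 17)*(-29) = (4 + 17)*(-29) = 21*(-29) = -609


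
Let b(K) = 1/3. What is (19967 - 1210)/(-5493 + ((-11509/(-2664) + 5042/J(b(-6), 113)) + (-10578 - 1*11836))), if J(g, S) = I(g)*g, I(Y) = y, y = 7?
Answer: -349780536/480033509 ≈ -0.72866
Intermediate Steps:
I(Y) = 7
b(K) = ⅓
J(g, S) = 7*g
(19967 - 1210)/(-5493 + ((-11509/(-2664) + 5042/J(b(-6), 113)) + (-10578 - 1*11836))) = (19967 - 1210)/(-5493 + ((-11509/(-2664) + 5042/((7*(⅓)))) + (-10578 - 1*11836))) = 18757/(-5493 + ((-11509*(-1/2664) + 5042/(7/3)) + (-10578 - 11836))) = 18757/(-5493 + ((11509/2664 + 5042*(3/7)) - 22414)) = 18757/(-5493 + ((11509/2664 + 15126/7) - 22414)) = 18757/(-5493 + (40376227/18648 - 22414)) = 18757/(-5493 - 377600045/18648) = 18757/(-480033509/18648) = 18757*(-18648/480033509) = -349780536/480033509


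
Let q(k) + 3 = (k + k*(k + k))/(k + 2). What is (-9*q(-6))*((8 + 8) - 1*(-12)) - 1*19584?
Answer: -14670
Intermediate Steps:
q(k) = -3 + (k + 2*k²)/(2 + k) (q(k) = -3 + (k + k*(k + k))/(k + 2) = -3 + (k + k*(2*k))/(2 + k) = -3 + (k + 2*k²)/(2 + k))
(-9*q(-6))*((8 + 8) - 1*(-12)) - 1*19584 = (-18*(-3 + (-6)² - 1*(-6))/(2 - 6))*((8 + 8) - 1*(-12)) - 1*19584 = (-18*(-3 + 36 + 6)/(-4))*(16 + 12) - 19584 = -18*(-1)*39/4*28 - 19584 = -9*(-39/2)*28 - 19584 = (351/2)*28 - 19584 = 4914 - 19584 = -14670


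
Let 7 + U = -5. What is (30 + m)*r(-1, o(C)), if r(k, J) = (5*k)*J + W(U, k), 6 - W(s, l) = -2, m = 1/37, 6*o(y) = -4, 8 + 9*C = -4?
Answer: 37774/111 ≈ 340.31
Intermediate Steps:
C = -4/3 (C = -8/9 + (⅑)*(-4) = -8/9 - 4/9 = -4/3 ≈ -1.3333)
U = -12 (U = -7 - 5 = -12)
o(y) = -⅔ (o(y) = (⅙)*(-4) = -⅔)
m = 1/37 ≈ 0.027027
W(s, l) = 8 (W(s, l) = 6 - 1*(-2) = 6 + 2 = 8)
r(k, J) = 8 + 5*J*k (r(k, J) = (5*k)*J + 8 = 5*J*k + 8 = 8 + 5*J*k)
(30 + m)*r(-1, o(C)) = (30 + 1/37)*(8 + 5*(-⅔)*(-1)) = 1111*(8 + 10/3)/37 = (1111/37)*(34/3) = 37774/111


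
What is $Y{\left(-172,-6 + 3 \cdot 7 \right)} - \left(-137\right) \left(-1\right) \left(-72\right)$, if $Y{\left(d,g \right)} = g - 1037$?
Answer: $8842$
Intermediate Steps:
$Y{\left(d,g \right)} = -1037 + g$
$Y{\left(-172,-6 + 3 \cdot 7 \right)} - \left(-137\right) \left(-1\right) \left(-72\right) = \left(-1037 + \left(-6 + 3 \cdot 7\right)\right) - \left(-137\right) \left(-1\right) \left(-72\right) = \left(-1037 + \left(-6 + 21\right)\right) - 137 \left(-72\right) = \left(-1037 + 15\right) - -9864 = -1022 + 9864 = 8842$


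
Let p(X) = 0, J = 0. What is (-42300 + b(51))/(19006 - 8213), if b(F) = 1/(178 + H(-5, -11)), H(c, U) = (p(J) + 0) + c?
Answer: -7317899/1867189 ≈ -3.9192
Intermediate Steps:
H(c, U) = c (H(c, U) = (0 + 0) + c = 0 + c = c)
b(F) = 1/173 (b(F) = 1/(178 - 5) = 1/173)
(-42300 + b(51))/(19006 - 8213) = (-42300 + 1/173)/(19006 - 8213) = -7317899/173/10793 = -7317899/173*1/10793 = -7317899/1867189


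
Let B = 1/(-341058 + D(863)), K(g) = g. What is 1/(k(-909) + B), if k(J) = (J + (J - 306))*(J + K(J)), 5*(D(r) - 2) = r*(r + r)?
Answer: 215742/833073062539 ≈ 2.5897e-7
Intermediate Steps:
D(r) = 2 + 2*r²/5 (D(r) = 2 + (r*(r + r))/5 = 2 + (r*(2*r))/5 = 2 + (2*r²)/5 = 2 + 2*r²/5)
B = -5/215742 (B = 1/(-341058 + (2 + (⅖)*863²)) = 1/(-341058 + (2 + (⅖)*744769)) = 1/(-341058 + (2 + 1489538/5)) = 1/(-341058 + 1489548/5) = 1/(-215742/5) = -5/215742 ≈ -2.3176e-5)
k(J) = 2*J*(-306 + 2*J) (k(J) = (J + (J - 306))*(J + J) = (J + (-306 + J))*(2*J) = (-306 + 2*J)*(2*J) = 2*J*(-306 + 2*J))
1/(k(-909) + B) = 1/(4*(-909)*(-153 - 909) - 5/215742) = 1/(4*(-909)*(-1062) - 5/215742) = 1/(3861432 - 5/215742) = 1/(833073062539/215742) = 215742/833073062539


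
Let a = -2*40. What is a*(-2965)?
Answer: 237200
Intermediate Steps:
a = -80
a*(-2965) = -80*(-2965) = 237200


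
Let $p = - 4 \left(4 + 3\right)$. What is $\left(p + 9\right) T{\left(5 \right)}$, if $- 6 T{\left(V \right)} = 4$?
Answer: $\frac{38}{3} \approx 12.667$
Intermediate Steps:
$T{\left(V \right)} = - \frac{2}{3}$ ($T{\left(V \right)} = \left(- \frac{1}{6}\right) 4 = - \frac{2}{3}$)
$p = -28$ ($p = \left(-4\right) 7 = -28$)
$\left(p + 9\right) T{\left(5 \right)} = \left(-28 + 9\right) \left(- \frac{2}{3}\right) = \left(-19\right) \left(- \frac{2}{3}\right) = \frac{38}{3}$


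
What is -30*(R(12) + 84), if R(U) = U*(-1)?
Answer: -2160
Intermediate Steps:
R(U) = -U
-30*(R(12) + 84) = -30*(-1*12 + 84) = -30*(-12 + 84) = -30*72 = -2160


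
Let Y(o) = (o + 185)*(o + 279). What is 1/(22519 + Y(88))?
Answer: 1/122710 ≈ 8.1493e-6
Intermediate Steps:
Y(o) = (185 + o)*(279 + o)
1/(22519 + Y(88)) = 1/(22519 + (51615 + 88² + 464*88)) = 1/(22519 + (51615 + 7744 + 40832)) = 1/(22519 + 100191) = 1/122710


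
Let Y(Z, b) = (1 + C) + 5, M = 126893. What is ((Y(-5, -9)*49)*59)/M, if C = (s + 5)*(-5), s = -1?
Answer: -40474/126893 ≈ -0.31896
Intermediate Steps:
C = -20 (C = (-1 + 5)*(-5) = 4*(-5) = -20)
Y(Z, b) = -14 (Y(Z, b) = (1 - 20) + 5 = -19 + 5 = -14)
((Y(-5, -9)*49)*59)/M = (-14*49*59)/126893 = -686*59*(1/126893) = -40474*1/126893 = -40474/126893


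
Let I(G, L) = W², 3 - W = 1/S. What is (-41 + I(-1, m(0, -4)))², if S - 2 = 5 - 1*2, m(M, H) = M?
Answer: 687241/625 ≈ 1099.6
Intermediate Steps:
S = 5 (S = 2 + (5 - 1*2) = 2 + (5 - 2) = 2 + 3 = 5)
W = 14/5 (W = 3 - 1/5 = 3 - 1*⅕ = 3 - ⅕ = 14/5 ≈ 2.8000)
I(G, L) = 196/25 (I(G, L) = (14/5)² = 196/25)
(-41 + I(-1, m(0, -4)))² = (-41 + 196/25)² = (-829/25)² = 687241/625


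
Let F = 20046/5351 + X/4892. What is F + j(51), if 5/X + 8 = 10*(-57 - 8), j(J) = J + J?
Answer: 1821428470973/17224526536 ≈ 105.75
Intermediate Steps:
j(J) = 2*J
X = -5/658 (X = 5/(-8 + 10*(-57 - 8)) = 5/(-8 + 10*(-65)) = 5/(-8 - 650) = 5/(-658) = 5*(-1/658) = -5/658 ≈ -0.0075988)
F = 64526764301/17224526536 (F = 20046/5351 - 5/658/4892 = 20046*(1/5351) - 5/658*1/4892 = 20046/5351 - 5/3218936 = 64526764301/17224526536 ≈ 3.7462)
F + j(51) = 64526764301/17224526536 + 2*51 = 64526764301/17224526536 + 102 = 1821428470973/17224526536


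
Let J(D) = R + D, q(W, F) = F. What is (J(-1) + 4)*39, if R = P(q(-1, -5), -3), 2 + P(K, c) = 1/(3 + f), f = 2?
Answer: 234/5 ≈ 46.800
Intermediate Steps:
P(K, c) = -9/5 (P(K, c) = -2 + 1/(3 + 2) = -2 + 1/5 = -9/5)
R = -9/5 ≈ -1.8000
J(D) = -9/5 + D
(J(-1) + 4)*39 = ((-9/5 - 1) + 4)*39 = (-14/5 + 4)*39 = (6/5)*39 = 234/5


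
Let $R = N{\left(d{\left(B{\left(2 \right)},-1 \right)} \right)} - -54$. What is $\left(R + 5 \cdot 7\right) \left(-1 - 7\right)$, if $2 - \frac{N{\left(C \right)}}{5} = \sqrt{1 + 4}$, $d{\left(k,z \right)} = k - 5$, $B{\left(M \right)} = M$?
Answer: $-792 + 40 \sqrt{5} \approx -702.56$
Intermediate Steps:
$d{\left(k,z \right)} = -5 + k$
$N{\left(C \right)} = 10 - 5 \sqrt{5}$ ($N{\left(C \right)} = 10 - 5 \sqrt{1 + 4} = 10 - 5 \sqrt{5}$)
$R = 64 - 5 \sqrt{5}$ ($R = \left(10 - 5 \sqrt{5}\right) - -54 = \left(10 - 5 \sqrt{5}\right) + 54 = 64 - 5 \sqrt{5} \approx 52.82$)
$\left(R + 5 \cdot 7\right) \left(-1 - 7\right) = \left(\left(64 - 5 \sqrt{5}\right) + 5 \cdot 7\right) \left(-1 - 7\right) = \left(\left(64 - 5 \sqrt{5}\right) + 35\right) \left(-1 - 7\right) = \left(99 - 5 \sqrt{5}\right) \left(-8\right) = -792 + 40 \sqrt{5}$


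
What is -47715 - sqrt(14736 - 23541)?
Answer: -47715 - I*sqrt(8805) ≈ -47715.0 - 93.835*I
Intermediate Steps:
-47715 - sqrt(14736 - 23541) = -47715 - sqrt(-8805) = -47715 - I*sqrt(8805)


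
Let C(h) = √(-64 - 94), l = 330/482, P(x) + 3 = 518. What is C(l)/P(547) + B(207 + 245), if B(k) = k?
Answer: 452 + I*√158/515 ≈ 452.0 + 0.024407*I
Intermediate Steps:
P(x) = 515 (P(x) = -3 + 518 = 515)
l = 165/241 (l = 330*(1/482) = 165/241 ≈ 0.68465)
C(h) = I*√158 (C(h) = √(-158) = I*√158)
C(l)/P(547) + B(207 + 245) = (I*√158)/515 + (207 + 245) = (I*√158)*(1/515) + 452 = I*√158/515 + 452 = 452 + I*√158/515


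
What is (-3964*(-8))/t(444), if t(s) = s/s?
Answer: 31712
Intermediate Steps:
t(s) = 1
(-3964*(-8))/t(444) = -3964*(-8)/1 = 31712*1 = 31712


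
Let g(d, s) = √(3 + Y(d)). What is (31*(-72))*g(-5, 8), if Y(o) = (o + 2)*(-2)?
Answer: -6696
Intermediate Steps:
Y(o) = -4 - 2*o (Y(o) = (2 + o)*(-2) = -4 - 2*o)
g(d, s) = √(-1 - 2*d) (g(d, s) = √(3 + (-4 - 2*d)) = √(-1 - 2*d))
(31*(-72))*g(-5, 8) = (31*(-72))*√(-1 - 2*(-5)) = -2232*√(-1 + 10) = -2232*√9 = -2232*3 = -6696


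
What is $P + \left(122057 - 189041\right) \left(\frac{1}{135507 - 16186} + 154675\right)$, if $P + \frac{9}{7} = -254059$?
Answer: $- \frac{8653997725859750}{835247} \approx -1.0361 \cdot 10^{10}$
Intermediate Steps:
$P = - \frac{1778422}{7}$ ($P = - \frac{9}{7} - 254059 = - \frac{1778422}{7} \approx -2.5406 \cdot 10^{5}$)
$P + \left(122057 - 189041\right) \left(\frac{1}{135507 - 16186} + 154675\right) = - \frac{1778422}{7} + \left(122057 - 189041\right) \left(\frac{1}{135507 - 16186} + 154675\right) = - \frac{1778422}{7} - 66984 \left(\frac{1}{119321} + 154675\right) = - \frac{1778422}{7} - \frac{1236255074681184}{119321} = - \frac{8653997725859750}{835247}$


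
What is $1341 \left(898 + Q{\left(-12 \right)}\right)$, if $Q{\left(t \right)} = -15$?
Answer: $1184103$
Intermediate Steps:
$1341 \left(898 + Q{\left(-12 \right)}\right) = 1341 \left(898 - 15\right) = 1341 \cdot 883 = 1184103$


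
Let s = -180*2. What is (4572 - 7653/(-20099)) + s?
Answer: 84664641/20099 ≈ 4212.4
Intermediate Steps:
s = -360
(4572 - 7653/(-20099)) + s = (4572 - 7653/(-20099)) - 360 = (4572 - 7653*(-1/20099)) - 360 = (4572 + 7653/20099) - 360 = 91900281/20099 - 360 = 84664641/20099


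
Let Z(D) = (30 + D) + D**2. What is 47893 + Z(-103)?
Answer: 58429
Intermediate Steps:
Z(D) = 30 + D + D**2
47893 + Z(-103) = 47893 + (30 - 103 + (-103)**2) = 47893 + (30 - 103 + 10609) = 47893 + 10536 = 58429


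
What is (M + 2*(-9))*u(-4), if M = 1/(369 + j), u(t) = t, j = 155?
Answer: 9431/131 ≈ 71.992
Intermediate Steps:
M = 1/524 (M = 1/(369 + 155) = 1/524 ≈ 0.0019084)
(M + 2*(-9))*u(-4) = (1/524 + 2*(-9))*(-4) = (1/524 - 18)*(-4) = -9431/524*(-4) = 9431/131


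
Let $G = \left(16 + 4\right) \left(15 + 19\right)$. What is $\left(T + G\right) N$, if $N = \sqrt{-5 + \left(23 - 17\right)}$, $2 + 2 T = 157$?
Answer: $\frac{1515}{2} \approx 757.5$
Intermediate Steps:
$T = \frac{155}{2}$ ($T = -1 + \frac{1}{2} \cdot 157 = -1 + \frac{157}{2} = \frac{155}{2} \approx 77.5$)
$G = 680$ ($G = 20 \cdot 34 = 680$)
$N = 1$ ($N = \sqrt{-5 + 6} = \sqrt{1} = 1$)
$\left(T + G\right) N = \left(\frac{155}{2} + 680\right) 1 = \frac{1515}{2} \cdot 1 = \frac{1515}{2}$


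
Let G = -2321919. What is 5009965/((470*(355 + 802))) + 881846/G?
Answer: 47460399517/5372920566 ≈ 8.8333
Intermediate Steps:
5009965/((470*(355 + 802))) + 881846/G = 5009965/((470*(355 + 802))) + 881846/(-2321919) = 5009965/((470*1157)) + 881846*(-1/2321919) = 5009965/543790 - 881846/2321919 = 5009965*(1/543790) - 881846/2321919 = 21319/2314 - 881846/2321919 = 47460399517/5372920566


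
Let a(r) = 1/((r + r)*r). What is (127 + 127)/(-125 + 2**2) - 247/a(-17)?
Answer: -17274940/121 ≈ -1.4277e+5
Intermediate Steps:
a(r) = 1/(2*r**2) (a(r) = 1/(((2*r))*r) = (1/(2*r))/r = 1/(2*r**2))
(127 + 127)/(-125 + 2**2) - 247/a(-17) = (127 + 127)/(-125 + 2**2) - 247/((1/2)/(-17)**2) = 254/(-125 + 4) - 247/((1/2)*(1/289)) = 254/(-121) - 247/1/578 = 254*(-1/121) - 247*578 = -254/121 - 142766 = -17274940/121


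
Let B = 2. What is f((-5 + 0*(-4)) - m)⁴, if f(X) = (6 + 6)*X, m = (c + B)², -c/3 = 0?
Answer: 136048896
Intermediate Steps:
c = 0 (c = -3*0 = 0)
m = 4 (m = (0 + 2)² = 2² = 4)
f(X) = 12*X
f((-5 + 0*(-4)) - m)⁴ = (12*((-5 + 0*(-4)) - 1*4))⁴ = (12*((-5 + 0) - 4))⁴ = (12*(-5 - 4))⁴ = (12*(-9))⁴ = (-108)⁴ = 136048896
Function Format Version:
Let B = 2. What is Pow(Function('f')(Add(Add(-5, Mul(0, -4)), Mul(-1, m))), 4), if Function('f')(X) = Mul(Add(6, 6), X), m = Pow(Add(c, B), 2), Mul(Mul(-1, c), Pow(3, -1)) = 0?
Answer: 136048896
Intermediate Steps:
c = 0 (c = Mul(-3, 0) = 0)
m = 4 (m = Pow(Add(0, 2), 2) = Pow(2, 2) = 4)
Function('f')(X) = Mul(12, X)
Pow(Function('f')(Add(Add(-5, Mul(0, -4)), Mul(-1, m))), 4) = Pow(Mul(12, Add(Add(-5, Mul(0, -4)), Mul(-1, 4))), 4) = Pow(Mul(12, Add(Add(-5, 0), -4)), 4) = Pow(Mul(12, Add(-5, -4)), 4) = Pow(Mul(12, -9), 4) = Pow(-108, 4) = 136048896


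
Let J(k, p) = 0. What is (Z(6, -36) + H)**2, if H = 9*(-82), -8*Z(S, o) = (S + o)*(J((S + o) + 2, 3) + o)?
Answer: 762129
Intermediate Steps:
Z(S, o) = -o*(S + o)/8 (Z(S, o) = -(S + o)*(0 + o)/8 = -(S + o)*o/8 = -o*(S + o)/8)
H = -738
(Z(6, -36) + H)**2 = ((1/8)*(-36)*(-1*6 - 1*(-36)) - 738)**2 = ((1/8)*(-36)*(-6 + 36) - 738)**2 = ((1/8)*(-36)*30 - 738)**2 = (-135 - 738)**2 = (-873)**2 = 762129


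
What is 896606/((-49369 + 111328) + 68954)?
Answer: 896606/130913 ≈ 6.8489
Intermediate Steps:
896606/((-49369 + 111328) + 68954) = 896606/(61959 + 68954) = 896606/130913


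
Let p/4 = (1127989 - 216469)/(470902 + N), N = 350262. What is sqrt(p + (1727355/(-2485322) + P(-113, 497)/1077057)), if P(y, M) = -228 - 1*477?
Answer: sqrt(284898725895129440874182701207710)/8722695512597778 ≈ 1.9351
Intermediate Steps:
P(y, M) = -705 (P(y, M) = -228 - 477 = -705)
p = 911520/205291 (p = 4*((1127989 - 216469)/(470902 + 350262)) = 4*(911520/821164) = 4*(911520*(1/821164)) = 4*(227880/205291) = 911520/205291 ≈ 4.4401)
sqrt(p + (1727355/(-2485322) + P(-113, 497)/1077057)) = sqrt(911520/205291 + (1727355/(-2485322) - 705/1077057)) = sqrt(911520/205291 + (1727355*(-1/2485322) - 705*1/1077057)) = sqrt(911520/205291 + (-246765/355046 - 235/359019)) = sqrt(911520/205291 - 88676759345/127468259874) = sqrt(97985327637654085/26168086537793334) = sqrt(284898725895129440874182701207710)/8722695512597778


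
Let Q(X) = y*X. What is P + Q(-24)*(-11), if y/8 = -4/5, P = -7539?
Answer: -46143/5 ≈ -9228.6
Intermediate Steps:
y = -32/5 (y = 8*(-4/5) = 8*(-4*⅕) = 8*(-⅘) = -32/5 ≈ -6.4000)
Q(X) = -32*X/5
P + Q(-24)*(-11) = -7539 - 32/5*(-24)*(-11) = -7539 + (768/5)*(-11) = -7539 - 8448/5 = -46143/5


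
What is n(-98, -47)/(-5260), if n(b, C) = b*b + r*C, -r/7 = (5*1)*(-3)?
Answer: -4669/5260 ≈ -0.88764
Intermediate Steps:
r = 105 (r = -7*5*1*(-3) = -35*(-3) = -7*(-15) = 105)
n(b, C) = b² + 105*C (n(b, C) = b*b + 105*C = b² + 105*C)
n(-98, -47)/(-5260) = ((-98)² + 105*(-47))/(-5260) = (9604 - 4935)*(-1/5260) = 4669*(-1/5260) = -4669/5260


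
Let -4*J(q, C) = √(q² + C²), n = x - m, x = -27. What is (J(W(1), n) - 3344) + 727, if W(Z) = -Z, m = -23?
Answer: -2617 - √17/4 ≈ -2618.0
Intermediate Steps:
n = -4 (n = -27 - 1*(-23) = -27 + 23 = -4)
J(q, C) = -√(C² + q²)/4 (J(q, C) = -√(q² + C²)/4 = -√(C² + q²)/4)
(J(W(1), n) - 3344) + 727 = (-√((-4)² + (-1*1)²)/4 - 3344) + 727 = (-√(16 + (-1)²)/4 - 3344) + 727 = (-√(16 + 1)/4 - 3344) + 727 = (-√17/4 - 3344) + 727 = (-3344 - √17/4) + 727 = -2617 - √17/4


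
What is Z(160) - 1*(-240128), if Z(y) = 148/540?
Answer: 32417317/135 ≈ 2.4013e+5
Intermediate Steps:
Z(y) = 37/135 (Z(y) = 148*(1/540) = 37/135)
Z(160) - 1*(-240128) = 37/135 - 1*(-240128) = 37/135 + 240128 = 32417317/135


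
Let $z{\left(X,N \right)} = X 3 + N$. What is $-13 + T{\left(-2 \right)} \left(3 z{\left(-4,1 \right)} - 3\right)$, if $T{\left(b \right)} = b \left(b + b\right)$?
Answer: $-301$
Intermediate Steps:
$T{\left(b \right)} = 2 b^{2}$ ($T{\left(b \right)} = b 2 b = 2 b^{2}$)
$z{\left(X,N \right)} = N + 3 X$ ($z{\left(X,N \right)} = 3 X + N = N + 3 X$)
$-13 + T{\left(-2 \right)} \left(3 z{\left(-4,1 \right)} - 3\right) = -13 + 2 \left(-2\right)^{2} \left(3 \left(1 + 3 \left(-4\right)\right) - 3\right) = -13 + 2 \cdot 4 \left(3 \left(1 - 12\right) - 3\right) = -13 + 8 \left(3 \left(-11\right) - 3\right) = -13 + 8 \left(-33 - 3\right) = -13 + 8 \left(-36\right) = -13 - 288 = -301$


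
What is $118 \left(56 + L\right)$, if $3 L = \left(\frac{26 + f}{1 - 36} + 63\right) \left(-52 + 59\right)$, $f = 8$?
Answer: $\frac{355298}{15} \approx 23687.0$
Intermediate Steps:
$L = \frac{2171}{15}$ ($L = \frac{\left(\frac{26 + 8}{1 - 36} + 63\right) \left(-52 + 59\right)}{3} = \frac{\left(\frac{34}{-35} + 63\right) 7}{3} = \frac{\left(34 \left(- \frac{1}{35}\right) + 63\right) 7}{3} = \frac{\left(- \frac{34}{35} + 63\right) 7}{3} = \frac{\frac{2171}{35} \cdot 7}{3} = \frac{1}{3} \cdot \frac{2171}{5} = \frac{2171}{15} \approx 144.73$)
$118 \left(56 + L\right) = 118 \left(56 + \frac{2171}{15}\right) = 118 \cdot \frac{3011}{15} = \frac{355298}{15}$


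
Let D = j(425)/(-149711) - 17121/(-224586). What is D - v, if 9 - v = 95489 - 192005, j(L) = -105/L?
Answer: -91954614856849603/952651514970 ≈ -96525.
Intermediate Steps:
v = 96525 (v = 9 - (95489 - 192005) = 9 - 1*(-96516) = 9 + 96516 = 96525)
D = 72625629647/952651514970 (D = -105/425/(-149711) - 17121/(-224586) = -105*1/425*(-1/149711) - 17121*(-1/224586) = -21/85*(-1/149711) + 5707/74862 = 21/12725435 + 5707/74862 = 72625629647/952651514970 ≈ 0.076235)
D - v = 72625629647/952651514970 - 1*96525 = 72625629647/952651514970 - 96525 = -91954614856849603/952651514970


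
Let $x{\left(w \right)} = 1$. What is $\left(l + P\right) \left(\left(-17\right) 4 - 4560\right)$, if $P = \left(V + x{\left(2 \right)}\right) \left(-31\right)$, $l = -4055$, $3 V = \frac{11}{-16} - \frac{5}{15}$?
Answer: $\frac{679002805}{36} \approx 1.8861 \cdot 10^{7}$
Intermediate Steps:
$V = - \frac{49}{144}$ ($V = \frac{\frac{11}{-16} - \frac{5}{15}}{3} = \frac{11 \left(- \frac{1}{16}\right) - \frac{1}{3}}{3} = \frac{- \frac{11}{16} - \frac{1}{3}}{3} = \frac{1}{3} \left(- \frac{49}{48}\right) = - \frac{49}{144} \approx -0.34028$)
$P = - \frac{2945}{144}$ ($P = \left(- \frac{49}{144} + 1\right) \left(-31\right) = \frac{95}{144} \left(-31\right) = - \frac{2945}{144} \approx -20.451$)
$\left(l + P\right) \left(\left(-17\right) 4 - 4560\right) = \left(-4055 - \frac{2945}{144}\right) \left(\left(-17\right) 4 - 4560\right) = - \frac{586865 \left(-68 - 4560\right)}{144} = \left(- \frac{586865}{144}\right) \left(-4628\right) = \frac{679002805}{36}$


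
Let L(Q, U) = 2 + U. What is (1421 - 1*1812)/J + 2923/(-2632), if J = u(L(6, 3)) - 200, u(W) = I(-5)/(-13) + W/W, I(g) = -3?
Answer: 21417/25004 ≈ 0.85654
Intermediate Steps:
u(W) = 16/13 (u(W) = -3/(-13) + W/W = -3*(-1/13) + 1 = 3/13 + 1 = 16/13)
J = -2584/13 (J = 16/13 - 200 = -2584/13 ≈ -198.77)
(1421 - 1*1812)/J + 2923/(-2632) = (1421 - 1*1812)/(-2584/13) + 2923/(-2632) = (1421 - 1812)*(-13/2584) + 2923*(-1/2632) = -391*(-13/2584) - 2923/2632 = 299/152 - 2923/2632 = 21417/25004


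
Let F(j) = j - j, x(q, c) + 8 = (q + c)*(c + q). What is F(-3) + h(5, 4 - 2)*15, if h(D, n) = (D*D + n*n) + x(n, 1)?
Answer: 450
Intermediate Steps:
x(q, c) = -8 + (c + q)² (x(q, c) = -8 + (q + c)*(c + q) = -8 + (c + q)*(c + q) = -8 + (c + q)²)
F(j) = 0
h(D, n) = -8 + D² + n² + (1 + n)² (h(D, n) = (D*D + n*n) + (-8 + (1 + n)²) = (D² + n²) + (-8 + (1 + n)²) = -8 + D² + n² + (1 + n)²)
F(-3) + h(5, 4 - 2)*15 = 0 + (-8 + 5² + (4 - 2)² + (1 + (4 - 2))²)*15 = 0 + (-8 + 25 + 2² + (1 + 2)²)*15 = 0 + (-8 + 25 + 4 + 3²)*15 = 0 + (-8 + 25 + 4 + 9)*15 = 0 + 30*15 = 0 + 450 = 450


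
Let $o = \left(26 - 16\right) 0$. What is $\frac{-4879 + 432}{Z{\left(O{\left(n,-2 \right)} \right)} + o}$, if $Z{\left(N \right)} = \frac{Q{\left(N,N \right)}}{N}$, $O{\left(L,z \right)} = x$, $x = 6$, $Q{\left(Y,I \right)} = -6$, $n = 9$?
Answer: $4447$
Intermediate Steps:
$O{\left(L,z \right)} = 6$
$o = 0$ ($o = 10 \cdot 0 = 0$)
$Z{\left(N \right)} = - \frac{6}{N}$
$\frac{-4879 + 432}{Z{\left(O{\left(n,-2 \right)} \right)} + o} = \frac{-4879 + 432}{- \frac{6}{6} + 0} = - \frac{4447}{\left(-6\right) \frac{1}{6} + 0} = - \frac{4447}{-1 + 0} = - \frac{4447}{-1} = \left(-4447\right) \left(-1\right) = 4447$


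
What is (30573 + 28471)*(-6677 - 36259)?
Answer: -2535113184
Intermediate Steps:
(30573 + 28471)*(-6677 - 36259) = 59044*(-42936) = -2535113184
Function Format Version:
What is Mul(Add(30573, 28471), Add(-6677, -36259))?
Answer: -2535113184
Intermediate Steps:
Mul(Add(30573, 28471), Add(-6677, -36259)) = Mul(59044, -42936) = -2535113184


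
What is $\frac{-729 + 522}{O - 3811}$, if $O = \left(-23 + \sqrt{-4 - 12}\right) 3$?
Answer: $\frac{100395}{1881818} + \frac{621 i}{3763636} \approx 0.05335 + 0.000165 i$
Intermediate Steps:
$O = -69 + 12 i$ ($O = \left(-23 + \sqrt{-16}\right) 3 = \left(-23 + 4 i\right) 3 = -69 + 12 i \approx -69.0 + 12.0 i$)
$\frac{-729 + 522}{O - 3811} = \frac{-729 + 522}{\left(-69 + 12 i\right) - 3811} = - \frac{207}{-3880 + 12 i} = - 207 \frac{-3880 - 12 i}{15054544} = - \frac{207 \left(-3880 - 12 i\right)}{15054544}$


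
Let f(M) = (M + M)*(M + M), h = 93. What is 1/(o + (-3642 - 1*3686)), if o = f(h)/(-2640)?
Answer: -220/1615043 ≈ -0.00013622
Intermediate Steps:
f(M) = 4*M² (f(M) = (2*M)*(2*M) = 4*M²)
o = -2883/220 (o = (4*93²)/(-2640) = (4*8649)*(-1/2640) = 34596*(-1/2640) = -2883/220 ≈ -13.105)
1/(o + (-3642 - 1*3686)) = 1/(-2883/220 + (-3642 - 1*3686)) = 1/(-2883/220 + (-3642 - 3686)) = 1/(-2883/220 - 7328) = 1/(-1615043/220) = -220/1615043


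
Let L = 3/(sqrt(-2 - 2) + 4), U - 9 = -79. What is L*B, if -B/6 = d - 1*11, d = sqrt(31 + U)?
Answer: 9*(2 - I)*(11 - I*sqrt(39))/5 ≈ 28.359 - 42.282*I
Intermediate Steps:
U = -70 (U = 9 - 79 = -70)
d = I*sqrt(39) (d = sqrt(31 - 70) = sqrt(-39) = I*sqrt(39) ≈ 6.245*I)
B = 66 - 6*I*sqrt(39) (B = -6*(I*sqrt(39) - 1*11) = -6*(I*sqrt(39) - 11) = -6*(-11 + I*sqrt(39)) = 66 - 6*I*sqrt(39) ≈ 66.0 - 37.47*I)
L = 3*(4 - 2*I)/20 (L = 3/(sqrt(-4) + 4) = 3/(2*I + 4) = 3/(4 + 2*I) = ((4 - 2*I)/20)*3 = 3*(4 - 2*I)/20 ≈ 0.6 - 0.3*I)
L*B = (3/5 - 3*I/10)*(66 - 6*I*sqrt(39)) = (66 - 6*I*sqrt(39))*(3/5 - 3*I/10)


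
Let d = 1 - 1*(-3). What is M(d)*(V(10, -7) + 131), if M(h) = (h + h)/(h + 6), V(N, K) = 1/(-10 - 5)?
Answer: 7856/75 ≈ 104.75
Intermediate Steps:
V(N, K) = -1/15 (V(N, K) = 1/(-15) = -1/15)
d = 4 (d = 1 + 3 = 4)
M(h) = 2*h/(6 + h) (M(h) = (2*h)/(6 + h) = 2*h/(6 + h))
M(d)*(V(10, -7) + 131) = (2*4/(6 + 4))*(-1/15 + 131) = (2*4/10)*(1964/15) = (2*4*(⅒))*(1964/15) = (⅘)*(1964/15) = 7856/75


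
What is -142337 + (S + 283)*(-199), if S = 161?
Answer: -230693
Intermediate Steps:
-142337 + (S + 283)*(-199) = -142337 + (161 + 283)*(-199) = -142337 + 444*(-199) = -142337 - 88356 = -230693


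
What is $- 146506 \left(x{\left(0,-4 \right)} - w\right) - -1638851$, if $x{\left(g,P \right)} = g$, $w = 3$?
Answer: $2078369$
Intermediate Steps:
$- 146506 \left(x{\left(0,-4 \right)} - w\right) - -1638851 = - 146506 \left(0 - 3\right) - -1638851 = - 146506 \left(0 - 3\right) + 1638851 = \left(-146506\right) \left(-3\right) + 1638851 = 439518 + 1638851 = 2078369$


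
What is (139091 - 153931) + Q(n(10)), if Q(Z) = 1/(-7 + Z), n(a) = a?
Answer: -44519/3 ≈ -14840.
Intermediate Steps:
(139091 - 153931) + Q(n(10)) = (139091 - 153931) + 1/(-7 + 10) = -14840 + 1/3 = -44519/3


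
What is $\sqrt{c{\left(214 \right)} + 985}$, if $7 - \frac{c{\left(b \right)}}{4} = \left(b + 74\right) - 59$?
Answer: $\sqrt{97} \approx 9.8489$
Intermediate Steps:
$c{\left(b \right)} = -32 - 4 b$ ($c{\left(b \right)} = 28 - 4 \left(\left(b + 74\right) - 59\right) = 28 - 4 \left(\left(74 + b\right) - 59\right) = 28 - 4 \left(15 + b\right) = 28 - \left(60 + 4 b\right) = -32 - 4 b$)
$\sqrt{c{\left(214 \right)} + 985} = \sqrt{\left(-32 - 856\right) + 985} = \sqrt{-888 + 985} = \sqrt{97}$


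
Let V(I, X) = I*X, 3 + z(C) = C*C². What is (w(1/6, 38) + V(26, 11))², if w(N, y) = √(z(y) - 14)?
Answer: 136651 + 1716*√6095 ≈ 2.7062e+5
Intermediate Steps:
z(C) = -3 + C³ (z(C) = -3 + C*C² = -3 + C³)
w(N, y) = √(-17 + y³) (w(N, y) = √((-3 + y³) - 14) = √(-17 + y³))
(w(1/6, 38) + V(26, 11))² = (√(-17 + 38³) + 26*11)² = (√(-17 + 54872) + 286)² = (√54855 + 286)² = (3*√6095 + 286)² = (286 + 3*√6095)²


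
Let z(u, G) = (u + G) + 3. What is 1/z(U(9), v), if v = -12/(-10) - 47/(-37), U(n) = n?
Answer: 185/2677 ≈ 0.069107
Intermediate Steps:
v = 457/185 (v = -12*(-1/10) - 47*(-1/37) = 6/5 + 47/37 = 457/185 ≈ 2.4703)
z(u, G) = 3 + G + u (z(u, G) = (G + u) + 3 = 3 + G + u)
1/z(U(9), v) = 1/(3 + 457/185 + 9) = 1/(2677/185) = 185/2677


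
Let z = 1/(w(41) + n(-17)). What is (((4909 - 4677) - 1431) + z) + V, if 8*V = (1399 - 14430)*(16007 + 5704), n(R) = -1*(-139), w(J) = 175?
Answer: -44419324377/1256 ≈ -3.5366e+7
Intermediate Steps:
n(R) = 139
V = -282916041/8 (V = ((1399 - 14430)*(16007 + 5704))/8 = (-13031*21711)/8 = (⅛)*(-282916041) = -282916041/8 ≈ -3.5364e+7)
z = 1/314 (z = 1/(175 + 139) = 1/314 ≈ 0.0031847)
(((4909 - 4677) - 1431) + z) + V = (((4909 - 4677) - 1431) + 1/314) - 282916041/8 = ((232 - 1431) + 1/314) - 282916041/8 = (-1199 + 1/314) - 282916041/8 = -376485/314 - 282916041/8 = -44419324377/1256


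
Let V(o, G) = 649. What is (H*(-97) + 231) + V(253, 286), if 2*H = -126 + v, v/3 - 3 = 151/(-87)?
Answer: 197404/29 ≈ 6807.0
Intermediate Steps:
v = 110/29 (v = 9 + 3*(151/(-87)) = 9 + 3*(151*(-1/87)) = 9 + 3*(-151/87) = 9 - 151/29 = 110/29 ≈ 3.7931)
H = -1772/29 (H = (-126 + 110/29)/2 = (½)*(-3544/29) = -1772/29 ≈ -61.103)
(H*(-97) + 231) + V(253, 286) = (-1772/29*(-97) + 231) + 649 = (171884/29 + 231) + 649 = 178583/29 + 649 = 197404/29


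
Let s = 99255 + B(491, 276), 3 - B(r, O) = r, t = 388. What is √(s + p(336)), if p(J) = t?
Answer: √99155 ≈ 314.89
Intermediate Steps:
B(r, O) = 3 - r
p(J) = 388
s = 98767 (s = 99255 + (3 - 1*491) = 99255 + (3 - 491) = 99255 - 488 = 98767)
√(s + p(336)) = √(98767 + 388) = √99155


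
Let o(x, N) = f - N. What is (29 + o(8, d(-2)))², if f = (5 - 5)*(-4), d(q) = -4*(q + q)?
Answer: 169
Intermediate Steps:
d(q) = -8*q
f = 0 (f = 0*(-4) = 0)
o(x, N) = -N (o(x, N) = 0 - N = -N)
(29 + o(8, d(-2)))² = (29 - (-8)*(-2))² = (29 - 1*16)² = (29 - 16)² = 13² = 169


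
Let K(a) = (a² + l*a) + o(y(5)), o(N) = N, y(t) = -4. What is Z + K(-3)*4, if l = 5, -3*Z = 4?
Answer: -124/3 ≈ -41.333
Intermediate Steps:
Z = -4/3 (Z = -⅓*4 = -4/3 ≈ -1.3333)
K(a) = -4 + a² + 5*a (K(a) = (a² + 5*a) - 4 = -4 + a² + 5*a)
Z + K(-3)*4 = -4/3 + (-4 + (-3)² + 5*(-3))*4 = -4/3 + (-4 + 9 - 15)*4 = -4/3 - 10*4 = -4/3 - 40 = -124/3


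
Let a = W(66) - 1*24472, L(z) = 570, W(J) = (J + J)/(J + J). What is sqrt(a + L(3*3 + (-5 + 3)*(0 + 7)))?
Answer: I*sqrt(23901) ≈ 154.6*I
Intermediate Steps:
W(J) = 1 (W(J) = (2*J)/((2*J)) = (2*J)*(1/(2*J)) = 1)
a = -24471 (a = 1 - 1*24472 = 1 - 24472 = -24471)
sqrt(a + L(3*3 + (-5 + 3)*(0 + 7))) = sqrt(-24471 + 570) = sqrt(-23901) = I*sqrt(23901)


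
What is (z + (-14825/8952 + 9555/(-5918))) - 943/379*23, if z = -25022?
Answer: -251811190841681/10039318872 ≈ -25083.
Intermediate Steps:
(z + (-14825/8952 + 9555/(-5918))) - 943/379*23 = (-25022 + (-14825/8952 + 9555/(-5918))) - 943/379*23 = (-25022 + (-14825*1/8952 + 9555*(-1/5918))) - 943*1/379*23 = (-25022 + (-14825/8952 - 9555/5918)) - 943/379*23 = (-25022 - 86635355/26488968) - 21689/379 = -662893592651/26488968 - 21689/379 = -251811190841681/10039318872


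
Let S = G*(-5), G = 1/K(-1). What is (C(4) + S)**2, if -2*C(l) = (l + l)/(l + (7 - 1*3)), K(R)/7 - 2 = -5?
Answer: 121/1764 ≈ 0.068594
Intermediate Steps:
K(R) = -21 (K(R) = 14 + 7*(-5) = 14 - 35 = -21)
C(l) = -l/(4 + l) (C(l) = -(l + l)/(2*(l + (7 - 1*3))) = -2*l/(2*(l + (7 - 3))) = -2*l/(2*(l + 4)) = -2*l/(2*(4 + l)) = -l/(4 + l))
G = -1/21 (G = 1/(-21) = -1/21 ≈ -0.047619)
S = 5/21 (S = -1/21*(-5) = 5/21 ≈ 0.23810)
(C(4) + S)**2 = (-1*4/(4 + 4) + 5/21)**2 = (-1*4/8 + 5/21)**2 = (-1*4*1/8 + 5/21)**2 = (-1/2 + 5/21)**2 = (-11/42)**2 = 121/1764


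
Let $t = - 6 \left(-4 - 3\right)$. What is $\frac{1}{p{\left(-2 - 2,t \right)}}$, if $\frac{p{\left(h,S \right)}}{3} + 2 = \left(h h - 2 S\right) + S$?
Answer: $- \frac{1}{84} \approx -0.011905$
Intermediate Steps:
$t = 42$ ($t = - 6 \left(-4 - 3\right) = \left(-6\right) \left(-7\right) = 42$)
$p{\left(h,S \right)} = -6 - 3 S + 3 h^{2}$ ($p{\left(h,S \right)} = -6 + 3 \left(\left(h h - 2 S\right) + S\right) = -6 + 3 \left(\left(h^{2} - 2 S\right) + S\right) = -6 + 3 \left(h^{2} - S\right) = -6 - \left(- 3 h^{2} + 3 S\right) = -6 - 3 S + 3 h^{2}$)
$\frac{1}{p{\left(-2 - 2,t \right)}} = \frac{1}{-6 - 126 + 3 \left(-2 - 2\right)^{2}} = \frac{1}{-6 - 126 + 3 \left(-4\right)^{2}} = \frac{1}{-6 - 126 + 3 \cdot 16} = \frac{1}{-6 - 126 + 48} = \frac{1}{-84} = - \frac{1}{84}$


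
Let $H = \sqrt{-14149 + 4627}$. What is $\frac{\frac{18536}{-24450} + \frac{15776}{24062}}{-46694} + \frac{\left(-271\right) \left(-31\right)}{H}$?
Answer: $\frac{7536254}{3433852829325} - \frac{8401 i \sqrt{2}}{138} \approx 2.1947 \cdot 10^{-6} - 86.093 i$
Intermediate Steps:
$H = 69 i \sqrt{2}$ ($H = \sqrt{-9522} = 69 i \sqrt{2} \approx 97.581 i$)
$\frac{\frac{18536}{-24450} + \frac{15776}{24062}}{-46694} + \frac{\left(-271\right) \left(-31\right)}{H} = \frac{\frac{18536}{-24450} + \frac{15776}{24062}}{-46694} + \frac{\left(-271\right) \left(-31\right)}{69 i \sqrt{2}} = \left(18536 \left(- \frac{1}{24450}\right) + 15776 \cdot \frac{1}{24062}\right) \left(- \frac{1}{46694}\right) + 8401 \left(- \frac{i \sqrt{2}}{138}\right) = \left(- \frac{9268}{12225} + \frac{7888}{12031}\right) \left(- \frac{1}{46694}\right) - \frac{8401 i \sqrt{2}}{138} = \left(- \frac{15072508}{147078975}\right) \left(- \frac{1}{46694}\right) - \frac{8401 i \sqrt{2}}{138} = \frac{7536254}{3433852829325} - \frac{8401 i \sqrt{2}}{138}$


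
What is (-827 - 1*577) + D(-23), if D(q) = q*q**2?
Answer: -13571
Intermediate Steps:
D(q) = q**3
(-827 - 1*577) + D(-23) = (-827 - 1*577) + (-23)**3 = (-827 - 577) - 12167 = -1404 - 12167 = -13571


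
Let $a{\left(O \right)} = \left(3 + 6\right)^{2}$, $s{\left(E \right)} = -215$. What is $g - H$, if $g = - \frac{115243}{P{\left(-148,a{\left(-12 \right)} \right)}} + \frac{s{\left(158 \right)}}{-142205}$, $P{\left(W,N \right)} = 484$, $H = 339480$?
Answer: $- \frac{4676370534471}{13765444} \approx -3.3972 \cdot 10^{5}$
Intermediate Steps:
$a{\left(O \right)} = 81$ ($a{\left(O \right)} = 9^{2} = 81$)
$g = - \frac{3277605351}{13765444}$ ($g = - \frac{115243}{484} - \frac{215}{-142205} = \left(-115243\right) \frac{1}{484} - - \frac{43}{28441} = - \frac{115243}{484} + \frac{43}{28441} = - \frac{3277605351}{13765444} \approx -238.1$)
$g - H = - \frac{3277605351}{13765444} - 339480 = - \frac{4676370534471}{13765444}$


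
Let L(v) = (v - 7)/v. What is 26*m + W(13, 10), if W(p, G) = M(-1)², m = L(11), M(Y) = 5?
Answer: 379/11 ≈ 34.455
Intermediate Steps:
L(v) = (-7 + v)/v
m = 4/11 (m = (-7 + 11)/11 = (1/11)*4 = 4/11 ≈ 0.36364)
W(p, G) = 25 (W(p, G) = 5² = 25)
26*m + W(13, 10) = 26*(4/11) + 25 = 104/11 + 25 = 379/11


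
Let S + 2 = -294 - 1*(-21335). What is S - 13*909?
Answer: 9222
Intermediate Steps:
S = 21039 (S = -2 + (-294 - 1*(-21335)) = -2 + (-294 + 21335) = -2 + 21041 = 21039)
S - 13*909 = 21039 - 13*909 = 21039 - 1*11817 = 21039 - 11817 = 9222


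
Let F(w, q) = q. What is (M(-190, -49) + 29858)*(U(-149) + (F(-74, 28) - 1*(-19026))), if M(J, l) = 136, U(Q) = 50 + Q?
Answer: 568536270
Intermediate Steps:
(M(-190, -49) + 29858)*(U(-149) + (F(-74, 28) - 1*(-19026))) = (136 + 29858)*((50 - 149) + (28 - 1*(-19026))) = 29994*(-99 + (28 + 19026)) = 29994*(-99 + 19054) = 29994*18955 = 568536270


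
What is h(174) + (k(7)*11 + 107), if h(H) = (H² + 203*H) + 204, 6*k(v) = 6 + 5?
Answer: 395575/6 ≈ 65929.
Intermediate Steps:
k(v) = 11/6 (k(v) = (6 + 5)/6 = (⅙)*11 = 11/6)
h(H) = 204 + H² + 203*H
h(174) + (k(7)*11 + 107) = (204 + 174² + 203*174) + ((11/6)*11 + 107) = (204 + 30276 + 35322) + (121/6 + 107) = 65802 + 763/6 = 395575/6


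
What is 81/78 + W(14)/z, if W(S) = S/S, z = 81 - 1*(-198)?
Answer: 7559/7254 ≈ 1.0420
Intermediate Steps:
z = 279 (z = 81 + 198 = 279)
W(S) = 1
81/78 + W(14)/z = 81/78 + 1/279 = 81*(1/78) + 1*(1/279) = 27/26 + 1/279 = 7559/7254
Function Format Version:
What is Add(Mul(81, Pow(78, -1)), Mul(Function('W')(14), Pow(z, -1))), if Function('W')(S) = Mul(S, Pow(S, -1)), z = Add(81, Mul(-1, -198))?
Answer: Rational(7559, 7254) ≈ 1.0420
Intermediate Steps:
z = 279 (z = Add(81, 198) = 279)
Function('W')(S) = 1
Add(Mul(81, Pow(78, -1)), Mul(Function('W')(14), Pow(z, -1))) = Add(Mul(81, Pow(78, -1)), Mul(1, Pow(279, -1))) = Add(Mul(81, Rational(1, 78)), Mul(1, Rational(1, 279))) = Add(Rational(27, 26), Rational(1, 279)) = Rational(7559, 7254)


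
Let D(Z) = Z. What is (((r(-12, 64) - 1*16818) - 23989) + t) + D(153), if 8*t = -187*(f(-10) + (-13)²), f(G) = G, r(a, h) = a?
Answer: -355061/8 ≈ -44383.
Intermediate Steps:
t = -29733/8 (t = (-187*(-10 + (-13)²))/8 = (-187*(-10 + 169))/8 = (-187*159)/8 = (⅛)*(-29733) = -29733/8 ≈ -3716.6)
(((r(-12, 64) - 1*16818) - 23989) + t) + D(153) = (((-12 - 1*16818) - 23989) - 29733/8) + 153 = (((-12 - 16818) - 23989) - 29733/8) + 153 = ((-16830 - 23989) - 29733/8) + 153 = (-40819 - 29733/8) + 153 = -356285/8 + 153 = -355061/8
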